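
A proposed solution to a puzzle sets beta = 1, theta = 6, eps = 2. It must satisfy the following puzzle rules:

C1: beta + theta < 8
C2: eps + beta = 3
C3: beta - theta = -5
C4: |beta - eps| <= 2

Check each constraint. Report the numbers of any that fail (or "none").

C1: beta + theta = 1 + 6 = 7; 7 < 8 — holds.
C2: eps + beta = 2 + 1 = 3 — holds.
C3: beta - theta = 1 - 6 = -5 — holds.
C4: |1 - 2| = 1; 1 ≤ 2 — holds.

All constraints are satisfied.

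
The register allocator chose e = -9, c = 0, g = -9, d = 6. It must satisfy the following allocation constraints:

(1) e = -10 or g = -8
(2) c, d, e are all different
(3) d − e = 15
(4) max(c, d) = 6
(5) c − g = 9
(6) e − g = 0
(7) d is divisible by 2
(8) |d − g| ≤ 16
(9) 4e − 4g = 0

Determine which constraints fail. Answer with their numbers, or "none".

(1) e = -9 ≠ -10 and g = -9 ≠ -8; both disjuncts false — does not hold.
(2) values 0, 6, -9 are pairwise distinct — holds.
(3) d − e = 6 − (-9) = 15 — holds.
(4) max(0, 6) = 6 — holds.
(5) c − g = 0 − (-9) = 9 — holds.
(6) e − g = -9 − (-9) = 0 — holds.
(7) 6 / 2 = 3, so 2 divides 6 — holds.
(8) |6 − (-9)| = 15; 15 ≤ 16 — holds.
(9) 4e − 4g = 4(-9) − 4(-9) = 0 — holds.

Constraint 1 does not hold.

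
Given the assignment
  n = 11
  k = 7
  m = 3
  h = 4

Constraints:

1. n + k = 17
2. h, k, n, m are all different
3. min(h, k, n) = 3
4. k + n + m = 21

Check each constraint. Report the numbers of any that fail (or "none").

Constraints 1, 3 are violated.

1. n + k = 11 + 7 = 18, not 17  FAIL
2. values 4, 7, 11, 3 are pairwise distinct  OK
3. min(4, 7, 11) = 4, not 3  FAIL
4. k + n + m = 7 + 11 + 3 = 21  OK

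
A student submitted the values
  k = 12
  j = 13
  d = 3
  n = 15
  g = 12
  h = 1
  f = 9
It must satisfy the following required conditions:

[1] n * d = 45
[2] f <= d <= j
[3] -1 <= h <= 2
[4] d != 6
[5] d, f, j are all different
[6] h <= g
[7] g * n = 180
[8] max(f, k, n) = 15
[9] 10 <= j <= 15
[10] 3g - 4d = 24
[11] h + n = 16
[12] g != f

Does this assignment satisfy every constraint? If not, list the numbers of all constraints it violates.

[1] n * d = 15 * 3 = 45 — OK.
[2] values 9, 3, 13; f = 9 is not <= d = 3 — violated.
[3] h = 1 lies in [-1, 2] — OK.
[4] d = 3, and 3 ≠ 6 — OK.
[5] values 3, 9, 13 are pairwise distinct — OK.
[6] h = 1, g = 12; 1 ≤ 12 — OK.
[7] g * n = 12 * 15 = 180 — OK.
[8] max(9, 12, 15) = 15 — OK.
[9] j = 13 lies in [10, 15] — OK.
[10] 3g - 4d = 3(12) - 4(3) = 24 — OK.
[11] h + n = 1 + 15 = 16 — OK.
[12] g = 12, f = 9; distinct — OK.

Constraint 2 is violated.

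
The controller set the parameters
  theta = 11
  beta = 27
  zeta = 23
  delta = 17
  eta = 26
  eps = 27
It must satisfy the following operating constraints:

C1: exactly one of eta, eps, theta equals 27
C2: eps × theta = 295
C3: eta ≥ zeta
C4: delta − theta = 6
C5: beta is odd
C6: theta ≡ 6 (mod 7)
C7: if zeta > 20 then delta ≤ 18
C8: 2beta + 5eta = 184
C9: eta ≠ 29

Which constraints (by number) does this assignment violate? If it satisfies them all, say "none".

Constraints 2, 6 do not hold.

C1: eta=26, eps=27, theta=11; 1 of them equals 27 — OK.
C2: eps × theta = 27 × 11 = 297, not 295 — violated.
C3: eta = 26, zeta = 23; 26 ≥ 23 — OK.
C4: delta − theta = 17 − 11 = 6 — OK.
C5: beta = 27 is odd — OK.
C6: 11 mod 7 = 4, not 6 — violated.
C7: zeta = 23 > 20, so we need delta ≤ 18; delta = 17 ≤ 18 — OK.
C8: 2beta + 5eta = 2(27) + 5(26) = 184 — OK.
C9: eta = 26, and 26 ≠ 29 — OK.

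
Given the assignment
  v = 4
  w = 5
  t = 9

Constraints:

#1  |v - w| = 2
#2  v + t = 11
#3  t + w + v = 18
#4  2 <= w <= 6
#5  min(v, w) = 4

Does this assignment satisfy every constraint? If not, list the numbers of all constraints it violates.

The assignment fails constraints 1, 2.

#1 |4 - 5| = 1, not 2 — violated.
#2 v + t = 4 + 9 = 13, not 11 — violated.
#3 t + w + v = 9 + 5 + 4 = 18 — satisfied.
#4 w = 5 lies in [2, 6] — satisfied.
#5 min(4, 5) = 4 — satisfied.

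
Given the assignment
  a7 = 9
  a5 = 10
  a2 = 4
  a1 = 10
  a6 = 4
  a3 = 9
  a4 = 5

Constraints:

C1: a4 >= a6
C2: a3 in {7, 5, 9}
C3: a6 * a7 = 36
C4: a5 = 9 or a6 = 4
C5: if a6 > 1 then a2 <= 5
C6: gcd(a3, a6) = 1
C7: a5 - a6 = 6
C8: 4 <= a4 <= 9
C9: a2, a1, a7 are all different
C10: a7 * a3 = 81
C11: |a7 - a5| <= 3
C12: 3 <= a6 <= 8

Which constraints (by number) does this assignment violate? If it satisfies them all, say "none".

C1: a4 = 5, a6 = 4; 5 ≥ 4 — holds.
C2: a3 = 9 is in {7, 5, 9} — holds.
C3: a6 * a7 = 4 * 9 = 36 — holds.
C4: a5 = 10 ≠ 9, but a6 = 4 = 4 (second disjunct) — holds.
C5: a6 = 4 > 1, so we need a2 ≤ 5; a2 = 4 ≤ 5 — holds.
C6: gcd(9, 4) = 1 — holds.
C7: a5 - a6 = 10 - 4 = 6 — holds.
C8: a4 = 5 lies in [4, 9] — holds.
C9: values 4, 10, 9 are pairwise distinct — holds.
C10: a7 * a3 = 9 * 9 = 81 — holds.
C11: |9 - 10| = 1; 1 ≤ 3 — holds.
C12: a6 = 4 lies in [3, 8] — holds.

Yes — all constraints hold.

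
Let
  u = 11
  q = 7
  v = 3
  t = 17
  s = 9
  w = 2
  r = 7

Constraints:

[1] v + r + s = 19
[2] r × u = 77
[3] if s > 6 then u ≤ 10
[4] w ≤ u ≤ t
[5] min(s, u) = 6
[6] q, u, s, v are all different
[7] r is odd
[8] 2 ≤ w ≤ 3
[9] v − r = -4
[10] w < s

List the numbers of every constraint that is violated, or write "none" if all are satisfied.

[1] v + r + s = 3 + 7 + 9 = 19 — OK.
[2] r × u = 7 × 11 = 77 — OK.
[3] s = 9 > 6, so we need u ≤ 10; but u = 11 > 10 — violated.
[4] values 2 ≤ 11 ≤ 17 — OK.
[5] min(9, 11) = 9, not 6 — violated.
[6] values 7, 11, 9, 3 are pairwise distinct — OK.
[7] r = 7 is odd — OK.
[8] w = 2 lies in [2, 3] — OK.
[9] v − r = 3 − 7 = -4 — OK.
[10] w = 2, s = 9; 2 < 9 — OK.

The assignment fails constraints 3 and 5.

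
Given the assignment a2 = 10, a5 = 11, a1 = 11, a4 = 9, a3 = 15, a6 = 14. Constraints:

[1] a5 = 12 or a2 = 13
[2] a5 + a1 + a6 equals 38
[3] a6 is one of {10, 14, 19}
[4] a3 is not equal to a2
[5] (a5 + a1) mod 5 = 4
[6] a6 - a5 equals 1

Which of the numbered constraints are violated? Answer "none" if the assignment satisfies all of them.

[1] a5 = 11 ≠ 12 and a2 = 10 ≠ 13; both disjuncts false — does not hold.
[2] a5 + a1 + a6 = 11 + 11 + 14 = 36, not 38 — does not hold.
[3] a6 = 14 is in {10, 14, 19} — holds.
[4] a3 = 15, a2 = 10; distinct — holds.
[5] a5 + a1 = 22; 22 mod 5 = 2, not 4 — does not hold.
[6] a6 - a5 = 14 - 11 = 3, not 1 — does not hold.

Constraints 1, 2, 5, and 6 do not hold.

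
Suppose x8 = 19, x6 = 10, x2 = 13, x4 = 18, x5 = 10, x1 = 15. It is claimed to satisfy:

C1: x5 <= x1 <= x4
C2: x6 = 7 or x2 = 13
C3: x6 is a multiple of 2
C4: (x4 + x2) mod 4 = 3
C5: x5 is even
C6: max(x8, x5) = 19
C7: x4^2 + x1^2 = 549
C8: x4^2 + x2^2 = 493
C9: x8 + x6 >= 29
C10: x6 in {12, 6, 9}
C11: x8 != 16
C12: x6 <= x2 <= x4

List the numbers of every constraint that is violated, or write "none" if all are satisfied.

Constraint 10 does not hold.

C1: values 10 <= 15 <= 18 — holds.
C2: x6 = 10 ≠ 7, but x2 = 13 = 13 (second disjunct) — holds.
C3: 10 / 2 = 5, so 2 divides 10 — holds.
C4: x4 + x2 = 31; 31 mod 4 = 3 — holds.
C5: x5 = 10 is even — holds.
C6: max(19, 10) = 19 — holds.
C7: x4^2 + x1^2 = 18^2 + 15^2 = 324 + 225 = 549 — holds.
C8: x4^2 + x2^2 = 18^2 + 13^2 = 324 + 169 = 493 — holds.
C9: x8 + x6 = 19 + 10 = 29; 29 ≥ 29 — holds.
C10: x6 = 10 is not in {12, 6, 9} — fails.
C11: x8 = 19, and 19 ≠ 16 — holds.
C12: values 10 <= 13 <= 18 — holds.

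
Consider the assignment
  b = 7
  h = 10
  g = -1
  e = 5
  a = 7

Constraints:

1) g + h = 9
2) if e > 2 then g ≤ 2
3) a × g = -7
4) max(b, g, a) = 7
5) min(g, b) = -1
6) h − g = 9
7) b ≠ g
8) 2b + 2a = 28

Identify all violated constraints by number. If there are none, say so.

1) g + h = -1 + 10 = 9 — holds.
2) e = 5 > 2, so we need g ≤ 2; g = -1 ≤ 2 — holds.
3) a × g = 7 × (-1) = -7 — holds.
4) max(7, -1, 7) = 7 — holds.
5) min(-1, 7) = -1 — holds.
6) h − g = 10 − (-1) = 11, not 9 — fails.
7) b = 7, g = -1; distinct — holds.
8) 2b + 2a = 2(7) + 2(7) = 28 — holds.

Constraint 6 is violated.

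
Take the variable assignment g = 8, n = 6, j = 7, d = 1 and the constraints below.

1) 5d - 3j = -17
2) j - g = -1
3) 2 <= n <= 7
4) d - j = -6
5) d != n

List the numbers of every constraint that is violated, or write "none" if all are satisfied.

No — constraint 1 is not satisfied.

1) 5d - 3j = 5(1) - 3(7) = -16, not -17 — violated.
2) j - g = 7 - 8 = -1 — OK.
3) n = 6 lies in [2, 7] — OK.
4) d - j = 1 - 7 = -6 — OK.
5) d = 1, n = 6; distinct — OK.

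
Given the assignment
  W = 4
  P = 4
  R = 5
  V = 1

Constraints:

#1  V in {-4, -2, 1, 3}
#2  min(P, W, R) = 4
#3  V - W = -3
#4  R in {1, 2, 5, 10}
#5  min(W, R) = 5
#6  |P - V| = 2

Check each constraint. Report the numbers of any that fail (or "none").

Violated: 5 and 6.

#1 V = 1 is in {-4, -2, 1, 3}  OK
#2 min(4, 4, 5) = 4  OK
#3 V - W = 1 - 4 = -3  OK
#4 R = 5 is in {1, 2, 5, 10}  OK
#5 min(4, 5) = 4, not 5  FAIL
#6 |4 - 1| = 3, not 2  FAIL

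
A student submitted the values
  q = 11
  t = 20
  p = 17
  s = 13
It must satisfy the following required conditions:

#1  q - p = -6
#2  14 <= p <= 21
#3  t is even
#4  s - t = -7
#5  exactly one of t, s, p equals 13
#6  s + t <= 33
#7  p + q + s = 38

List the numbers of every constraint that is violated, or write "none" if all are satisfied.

The assignment fails constraint 7.

#1 q - p = 11 - 17 = -6  ✓
#2 p = 17 lies in [14, 21]  ✓
#3 t = 20 is even  ✓
#4 s - t = 13 - 20 = -7  ✓
#5 t=20, s=13, p=17; 1 of them equals 13  ✓
#6 s + t = 13 + 20 = 33; 33 ≤ 33  ✓
#7 p + q + s = 17 + 11 + 13 = 41, not 38  ✗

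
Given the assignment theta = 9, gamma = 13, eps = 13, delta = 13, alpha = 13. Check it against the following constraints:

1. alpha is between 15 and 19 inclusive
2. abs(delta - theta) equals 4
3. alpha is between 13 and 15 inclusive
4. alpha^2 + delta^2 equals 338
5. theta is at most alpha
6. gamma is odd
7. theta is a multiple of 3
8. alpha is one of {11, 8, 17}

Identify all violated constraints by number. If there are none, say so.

Constraints 1 and 8 are violated.

1. alpha = 13 is outside [15, 19] — violated.
2. abs(13 - 9) = 4 — satisfied.
3. alpha = 13 lies in [13, 15] — satisfied.
4. alpha^2 + delta^2 = 13^2 + 13^2 = 169 + 169 = 338 — satisfied.
5. theta = 9, alpha = 13; 9 ≤ 13 — satisfied.
6. gamma = 13 is odd — satisfied.
7. 9 / 3 = 3, so 3 divides 9 — satisfied.
8. alpha = 13 is not in {11, 8, 17} — violated.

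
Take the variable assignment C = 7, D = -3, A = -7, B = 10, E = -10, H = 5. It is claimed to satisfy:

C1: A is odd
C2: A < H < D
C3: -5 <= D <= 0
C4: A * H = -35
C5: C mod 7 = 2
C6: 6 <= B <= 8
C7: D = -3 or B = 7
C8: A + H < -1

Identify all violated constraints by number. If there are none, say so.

Violated: 2, 5, and 6.

C1: A = -7 is odd  true
C2: values -7, 5, -3; H = 5 is not < D = -3  false
C3: D = -3 lies in [-5, 0]  true
C4: A * H = -7 * 5 = -35  true
C5: 7 mod 7 = 0, not 2  false
C6: B = 10 is outside [6, 8]  false
C7: D = -3 = -3 (first disjunct)  true
C8: A + H = -7 + 5 = -2; -2 < -1  true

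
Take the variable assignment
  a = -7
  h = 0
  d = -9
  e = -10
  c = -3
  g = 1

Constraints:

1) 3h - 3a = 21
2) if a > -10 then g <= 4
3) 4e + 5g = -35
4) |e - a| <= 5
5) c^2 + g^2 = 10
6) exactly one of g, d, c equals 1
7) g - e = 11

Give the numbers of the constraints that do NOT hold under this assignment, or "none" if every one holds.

The assignment satisfies every constraint.

1) 3h - 3a = 3(0) - 3(-7) = 21 — OK.
2) a = -7 > -10, so we need g ≤ 4; g = 1 ≤ 4 — OK.
3) 4e + 5g = 4(-10) + 5(1) = -35 — OK.
4) |-10 - (-7)| = 3; 3 ≤ 5 — OK.
5) c^2 + g^2 = (-3)^2 + 1^2 = 9 + 1 = 10 — OK.
6) g=1, d=-9, c=-3; 1 of them equals 1 — OK.
7) g - e = 1 - (-10) = 11 — OK.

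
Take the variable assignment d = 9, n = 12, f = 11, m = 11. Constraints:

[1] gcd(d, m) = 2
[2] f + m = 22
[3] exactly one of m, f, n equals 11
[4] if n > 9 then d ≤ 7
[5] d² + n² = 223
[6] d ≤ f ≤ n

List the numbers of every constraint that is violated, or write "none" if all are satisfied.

The assignment fails constraints 1, 3, 4, 5.

[1] gcd(9, 11) = 1, not 2 — violated.
[2] f + m = 11 + 11 = 22 — OK.
[3] m=11, f=11, n=12; 2 of them equal 11, not exactly one — violated.
[4] n = 12 > 9, so we need d ≤ 7; but d = 9 > 7 — violated.
[5] d² + n² = 9² + 12² = 81 + 144 = 225, not 223 — violated.
[6] values 9 ≤ 11 ≤ 12 — OK.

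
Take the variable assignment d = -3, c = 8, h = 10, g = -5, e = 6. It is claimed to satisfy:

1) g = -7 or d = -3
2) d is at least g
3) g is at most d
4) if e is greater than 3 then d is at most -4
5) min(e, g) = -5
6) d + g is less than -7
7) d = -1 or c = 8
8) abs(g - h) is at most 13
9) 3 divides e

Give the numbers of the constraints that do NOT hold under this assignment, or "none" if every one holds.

1) g = -5 ≠ -7, but d = -3 = -3 (second disjunct)  ✓
2) d = -3, g = -5; -3 ≥ -5  ✓
3) g = -5, d = -3; -5 ≤ -3  ✓
4) e = 6 > 3, so we need d ≤ -4; but d = -3 > -4  ✗
5) min(6, -5) = -5  ✓
6) d + g = -3 + (-5) = -8; -8 < -7  ✓
7) d = -3 ≠ -1, but c = 8 = 8 (second disjunct)  ✓
8) abs(-5 - 10) = 15; 15 > 13, exceeds bound 13  ✗
9) 6 / 3 = 2, so 3 divides 6  ✓

No — constraints 4, 8 are not satisfied.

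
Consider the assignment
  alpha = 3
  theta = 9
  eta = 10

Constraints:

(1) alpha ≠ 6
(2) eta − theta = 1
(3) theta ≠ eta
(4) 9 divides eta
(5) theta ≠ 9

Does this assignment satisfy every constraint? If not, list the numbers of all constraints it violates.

The assignment fails constraints 4, 5.

(1) alpha = 3, and 3 ≠ 6  OK
(2) eta − theta = 10 − 9 = 1  OK
(3) theta = 9, eta = 10; distinct  OK
(4) 10 = 9×1 + 1, so 9 does not divide 10  FAIL
(5) theta = 9, but 9 is required to differ  FAIL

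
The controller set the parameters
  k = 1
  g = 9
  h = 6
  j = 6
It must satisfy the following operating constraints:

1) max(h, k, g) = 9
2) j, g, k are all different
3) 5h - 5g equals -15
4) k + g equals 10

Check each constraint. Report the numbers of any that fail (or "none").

The assignment satisfies every constraint.

1) max(6, 1, 9) = 9  ✓
2) values 6, 9, 1 are pairwise distinct  ✓
3) 5h - 5g = 5(6) - 5(9) = -15  ✓
4) k + g = 1 + 9 = 10  ✓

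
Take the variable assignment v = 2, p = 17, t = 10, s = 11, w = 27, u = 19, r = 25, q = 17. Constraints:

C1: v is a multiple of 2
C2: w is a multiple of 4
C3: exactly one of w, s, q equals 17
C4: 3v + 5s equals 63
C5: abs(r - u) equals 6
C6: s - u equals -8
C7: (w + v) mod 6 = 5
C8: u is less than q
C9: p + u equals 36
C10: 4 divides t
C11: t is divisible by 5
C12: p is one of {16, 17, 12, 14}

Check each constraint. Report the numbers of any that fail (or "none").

No — constraints 2, 4, 8, and 10 are not satisfied.

C1: 2 / 2 = 1, so 2 divides 2  OK
C2: 27 = 4*6 + 3, so 4 does not divide 27  FAIL
C3: w=27, s=11, q=17; 1 of them equals 17  OK
C4: 3v + 5s = 3(2) + 5(11) = 61, not 63  FAIL
C5: abs(25 - 19) = 6  OK
C6: s - u = 11 - 19 = -8  OK
C7: w + v = 29; 29 mod 6 = 5  OK
C8: u = 19, q = 17; 19 ≥ 17 (want <)  FAIL
C9: p + u = 17 + 19 = 36  OK
C10: 10 = 4*2 + 2, so 4 does not divide 10  FAIL
C11: 10 / 5 = 2, so 5 divides 10  OK
C12: p = 17 is in {16, 17, 12, 14}  OK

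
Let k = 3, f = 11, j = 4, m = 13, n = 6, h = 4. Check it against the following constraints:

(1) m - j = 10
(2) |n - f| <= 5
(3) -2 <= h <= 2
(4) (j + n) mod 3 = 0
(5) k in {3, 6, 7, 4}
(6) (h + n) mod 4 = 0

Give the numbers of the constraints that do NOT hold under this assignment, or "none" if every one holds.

Violated: 1, 3, 4, and 6.

(1) m - j = 13 - 4 = 9, not 10 — fails.
(2) |6 - 11| = 5; 5 ≤ 5 — holds.
(3) h = 4 is outside [-2, 2] — fails.
(4) j + n = 10; 10 mod 3 = 1, not 0 — fails.
(5) k = 3 is in {3, 6, 7, 4} — holds.
(6) h + n = 10; 10 mod 4 = 2, not 0 — fails.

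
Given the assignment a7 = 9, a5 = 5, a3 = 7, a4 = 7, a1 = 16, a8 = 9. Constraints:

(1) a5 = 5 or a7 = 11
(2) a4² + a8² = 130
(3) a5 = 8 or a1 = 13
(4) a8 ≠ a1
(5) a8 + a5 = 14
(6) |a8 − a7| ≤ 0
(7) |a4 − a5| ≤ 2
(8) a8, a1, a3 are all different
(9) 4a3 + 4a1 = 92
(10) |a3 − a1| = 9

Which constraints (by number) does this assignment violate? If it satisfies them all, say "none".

(1) a5 = 5 = 5 (first disjunct) — holds.
(2) a4² + a8² = 7² + 9² = 49 + 81 = 130 — holds.
(3) a5 = 5 ≠ 8 and a1 = 16 ≠ 13; both disjuncts false — does not hold.
(4) a8 = 9, a1 = 16; distinct — holds.
(5) a8 + a5 = 9 + 5 = 14 — holds.
(6) |9 − 9| = 0; 0 ≤ 0 — holds.
(7) |7 − 5| = 2; 2 ≤ 2 — holds.
(8) values 9, 16, 7 are pairwise distinct — holds.
(9) 4a3 + 4a1 = 4(7) + 4(16) = 92 — holds.
(10) |7 − 16| = 9 — holds.

No — constraint 3 is not satisfied.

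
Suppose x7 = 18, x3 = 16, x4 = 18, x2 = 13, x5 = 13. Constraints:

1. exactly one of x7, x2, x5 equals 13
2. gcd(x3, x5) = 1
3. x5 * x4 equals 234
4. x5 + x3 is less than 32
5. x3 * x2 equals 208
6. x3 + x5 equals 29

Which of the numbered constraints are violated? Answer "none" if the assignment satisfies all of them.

1. x7=18, x2=13, x5=13; 2 of them equal 13, not exactly one — fails.
2. gcd(16, 13) = 1 — holds.
3. x5 * x4 = 13 * 18 = 234 — holds.
4. x5 + x3 = 13 + 16 = 29; 29 < 32 — holds.
5. x3 * x2 = 16 * 13 = 208 — holds.
6. x3 + x5 = 16 + 13 = 29 — holds.

No — constraint 1 is not satisfied.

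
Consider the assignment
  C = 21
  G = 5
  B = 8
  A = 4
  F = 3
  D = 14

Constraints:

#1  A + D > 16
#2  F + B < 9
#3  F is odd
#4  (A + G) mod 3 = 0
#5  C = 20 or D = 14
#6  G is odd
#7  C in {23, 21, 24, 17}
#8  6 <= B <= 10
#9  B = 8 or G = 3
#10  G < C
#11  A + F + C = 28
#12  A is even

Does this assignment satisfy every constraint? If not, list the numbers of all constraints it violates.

#1 A + D = 4 + 14 = 18; 18 > 16 — OK.
#2 F + B = 3 + 8 = 11; 11 ≥ 9, bound 9 not met — violated.
#3 F = 3 is odd — OK.
#4 A + G = 9; 9 mod 3 = 0 — OK.
#5 C = 21 ≠ 20, but D = 14 = 14 (second disjunct) — OK.
#6 G = 5 is odd — OK.
#7 C = 21 is in {23, 21, 24, 17} — OK.
#8 B = 8 lies in [6, 10] — OK.
#9 B = 8 = 8 (first disjunct) — OK.
#10 G = 5, C = 21; 5 < 21 — OK.
#11 A + F + C = 4 + 3 + 21 = 28 — OK.
#12 A = 4 is even — OK.

No — constraint 2 is not satisfied.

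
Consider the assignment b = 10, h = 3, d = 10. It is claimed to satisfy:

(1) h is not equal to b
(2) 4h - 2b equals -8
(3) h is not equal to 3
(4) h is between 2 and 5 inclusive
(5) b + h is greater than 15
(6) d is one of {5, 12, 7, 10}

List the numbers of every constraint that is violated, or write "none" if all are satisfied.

Constraints 3 and 5 are violated.

(1) h = 3, b = 10; distinct — holds.
(2) 4h - 2b = 4(3) - 2(10) = -8 — holds.
(3) h = 3, but 3 is required to differ — does not hold.
(4) h = 3 lies in [2, 5] — holds.
(5) b + h = 10 + 3 = 13; 13 ≤ 15, bound 15 not met — does not hold.
(6) d = 10 is in {5, 12, 7, 10} — holds.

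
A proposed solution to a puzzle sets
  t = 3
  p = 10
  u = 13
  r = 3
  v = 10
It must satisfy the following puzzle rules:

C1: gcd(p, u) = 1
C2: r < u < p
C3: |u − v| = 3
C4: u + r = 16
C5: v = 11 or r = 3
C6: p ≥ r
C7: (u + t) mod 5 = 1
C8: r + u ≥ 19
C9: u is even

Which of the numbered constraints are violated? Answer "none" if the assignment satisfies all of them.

C1: gcd(10, 13) = 1 — holds.
C2: values 3, 13, 10; u = 13 is not < p = 10 — fails.
C3: |13 − 10| = 3 — holds.
C4: u + r = 13 + 3 = 16 — holds.
C5: v = 10 ≠ 11, but r = 3 = 3 (second disjunct) — holds.
C6: p = 10, r = 3; 10 ≥ 3 — holds.
C7: u + t = 16; 16 mod 5 = 1 — holds.
C8: r + u = 3 + 13 = 16; 16 < 19, bound 19 not met — fails.
C9: u = 13 is odd — fails.

The assignment fails constraints 2, 8, 9.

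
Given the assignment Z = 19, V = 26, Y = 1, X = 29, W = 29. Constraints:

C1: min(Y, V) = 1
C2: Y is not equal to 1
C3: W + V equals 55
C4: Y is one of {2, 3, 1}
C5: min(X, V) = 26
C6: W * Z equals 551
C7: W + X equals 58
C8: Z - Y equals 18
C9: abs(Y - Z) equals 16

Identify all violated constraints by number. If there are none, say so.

The assignment fails constraints 2 and 9.

C1: min(1, 26) = 1 — holds.
C2: Y = 1, but 1 is required to differ — does not hold.
C3: W + V = 29 + 26 = 55 — holds.
C4: Y = 1 is in {2, 3, 1} — holds.
C5: min(29, 26) = 26 — holds.
C6: W * Z = 29 * 19 = 551 — holds.
C7: W + X = 29 + 29 = 58 — holds.
C8: Z - Y = 19 - 1 = 18 — holds.
C9: abs(1 - 19) = 18, not 16 — does not hold.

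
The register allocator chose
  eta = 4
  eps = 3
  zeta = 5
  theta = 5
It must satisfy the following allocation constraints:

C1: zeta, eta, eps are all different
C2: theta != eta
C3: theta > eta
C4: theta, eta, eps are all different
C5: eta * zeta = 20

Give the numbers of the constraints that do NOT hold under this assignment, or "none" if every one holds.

Yes — all constraints hold.

C1: values 5, 4, 3 are pairwise distinct  holds
C2: theta = 5, eta = 4; distinct  holds
C3: theta = 5, eta = 4; 5 > 4  holds
C4: values 5, 4, 3 are pairwise distinct  holds
C5: eta * zeta = 4 * 5 = 20  holds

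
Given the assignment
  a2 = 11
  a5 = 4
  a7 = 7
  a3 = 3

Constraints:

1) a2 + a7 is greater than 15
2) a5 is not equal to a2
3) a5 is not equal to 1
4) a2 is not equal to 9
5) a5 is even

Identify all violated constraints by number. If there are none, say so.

The assignment satisfies every constraint.

1) a2 + a7 = 11 + 7 = 18; 18 > 15 — OK.
2) a5 = 4, a2 = 11; distinct — OK.
3) a5 = 4, and 4 ≠ 1 — OK.
4) a2 = 11, and 11 ≠ 9 — OK.
5) a5 = 4 is even — OK.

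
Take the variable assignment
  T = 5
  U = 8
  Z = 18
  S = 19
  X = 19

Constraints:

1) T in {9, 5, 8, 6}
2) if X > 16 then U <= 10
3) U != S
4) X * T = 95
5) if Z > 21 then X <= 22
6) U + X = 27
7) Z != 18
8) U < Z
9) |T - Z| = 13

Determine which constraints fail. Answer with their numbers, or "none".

1) T = 5 is in {9, 5, 8, 6}  OK
2) X = 19 > 16, so we need U ≤ 10; U = 8 ≤ 10  OK
3) U = 8, S = 19; distinct  OK
4) X * T = 19 * 5 = 95  OK
5) Z = 18, not > 21; antecedent false, conditional vacuously true  OK
6) U + X = 8 + 19 = 27  OK
7) Z = 18, but 18 is required to differ  FAIL
8) U = 8, Z = 18; 8 < 18  OK
9) |5 - 18| = 13  OK

Constraint 7 is violated.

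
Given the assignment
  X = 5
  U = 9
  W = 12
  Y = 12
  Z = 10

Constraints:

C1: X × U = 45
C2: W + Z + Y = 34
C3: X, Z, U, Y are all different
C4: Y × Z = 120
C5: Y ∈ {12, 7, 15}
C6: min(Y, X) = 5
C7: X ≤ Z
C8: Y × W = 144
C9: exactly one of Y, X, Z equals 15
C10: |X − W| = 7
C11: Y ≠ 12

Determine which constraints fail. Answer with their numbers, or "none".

No — constraints 9, 11 are not satisfied.

C1: X × U = 5 × 9 = 45  ✓
C2: W + Z + Y = 12 + 10 + 12 = 34  ✓
C3: values 5, 10, 9, 12 are pairwise distinct  ✓
C4: Y × Z = 12 × 10 = 120  ✓
C5: Y = 12 is in {12, 7, 15}  ✓
C6: min(12, 5) = 5  ✓
C7: X = 5, Z = 10; 5 ≤ 10  ✓
C8: Y × W = 12 × 12 = 144  ✓
C9: Y=12, X=5, Z=10; 0 of them equal 15, not exactly one  ✗
C10: |5 − 12| = 7  ✓
C11: Y = 12, but 12 is required to differ  ✗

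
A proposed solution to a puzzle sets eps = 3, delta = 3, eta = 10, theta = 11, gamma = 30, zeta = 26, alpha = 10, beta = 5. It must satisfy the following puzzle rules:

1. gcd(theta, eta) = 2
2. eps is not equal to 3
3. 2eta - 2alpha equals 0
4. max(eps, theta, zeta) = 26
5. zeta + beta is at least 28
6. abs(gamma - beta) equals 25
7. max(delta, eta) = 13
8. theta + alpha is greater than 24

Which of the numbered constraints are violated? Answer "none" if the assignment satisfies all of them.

1. gcd(11, 10) = 1, not 2 — does not hold.
2. eps = 3, but 3 is required to differ — does not hold.
3. 2eta - 2alpha = 2(10) - 2(10) = 0 — holds.
4. max(3, 11, 26) = 26 — holds.
5. zeta + beta = 26 + 5 = 31; 31 ≥ 28 — holds.
6. abs(30 - 5) = 25 — holds.
7. max(3, 10) = 10, not 13 — does not hold.
8. theta + alpha = 11 + 10 = 21; 21 ≤ 24, bound 24 not met — does not hold.

Violated: 1, 2, 7, and 8.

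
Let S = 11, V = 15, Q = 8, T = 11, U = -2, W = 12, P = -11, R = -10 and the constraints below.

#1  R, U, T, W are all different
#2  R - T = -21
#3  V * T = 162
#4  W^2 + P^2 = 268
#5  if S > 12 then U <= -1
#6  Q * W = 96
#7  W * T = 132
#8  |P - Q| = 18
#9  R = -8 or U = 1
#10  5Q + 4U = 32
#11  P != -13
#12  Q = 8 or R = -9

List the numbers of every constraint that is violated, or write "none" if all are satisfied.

#1 values -10, -2, 11, 12 are pairwise distinct — holds.
#2 R - T = -10 - 11 = -21 — holds.
#3 V * T = 15 * 11 = 165, not 162 — fails.
#4 W^2 + P^2 = 12^2 + (-11)^2 = 144 + 121 = 265, not 268 — fails.
#5 S = 11, not > 12; antecedent false, conditional vacuously true — holds.
#6 Q * W = 8 * 12 = 96 — holds.
#7 W * T = 12 * 11 = 132 — holds.
#8 |-11 - 8| = 19, not 18 — fails.
#9 R = -10 ≠ -8 and U = -2 ≠ 1; both disjuncts false — fails.
#10 5Q + 4U = 5(8) + 4(-2) = 32 — holds.
#11 P = -11, and -11 ≠ -13 — holds.
#12 Q = 8 = 8 (first disjunct) — holds.

Constraints 3, 4, 8, and 9 do not hold.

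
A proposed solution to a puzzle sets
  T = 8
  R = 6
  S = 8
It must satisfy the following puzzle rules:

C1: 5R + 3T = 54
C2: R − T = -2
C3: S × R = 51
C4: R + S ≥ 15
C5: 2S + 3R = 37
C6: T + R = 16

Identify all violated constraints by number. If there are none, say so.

No — constraints 3, 4, 5, and 6 are not satisfied.

C1: 5R + 3T = 5(6) + 3(8) = 54 — holds.
C2: R − T = 6 − 8 = -2 — holds.
C3: S × R = 8 × 6 = 48, not 51 — does not hold.
C4: R + S = 6 + 8 = 14; 14 < 15, bound 15 not met — does not hold.
C5: 2S + 3R = 2(8) + 3(6) = 34, not 37 — does not hold.
C6: T + R = 8 + 6 = 14, not 16 — does not hold.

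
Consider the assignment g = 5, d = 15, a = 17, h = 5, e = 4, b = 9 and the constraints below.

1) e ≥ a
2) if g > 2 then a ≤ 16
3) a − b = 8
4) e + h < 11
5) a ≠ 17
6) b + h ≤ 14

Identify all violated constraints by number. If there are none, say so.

1) e = 4, a = 17; 4 < 17 (want ≥) — violated.
2) g = 5 > 2, so we need a ≤ 16; but a = 17 > 16 — violated.
3) a − b = 17 − 9 = 8 — OK.
4) e + h = 4 + 5 = 9; 9 < 11 — OK.
5) a = 17, but 17 is required to differ — violated.
6) b + h = 9 + 5 = 14; 14 ≤ 14 — OK.

Constraints 1, 2, and 5 do not hold.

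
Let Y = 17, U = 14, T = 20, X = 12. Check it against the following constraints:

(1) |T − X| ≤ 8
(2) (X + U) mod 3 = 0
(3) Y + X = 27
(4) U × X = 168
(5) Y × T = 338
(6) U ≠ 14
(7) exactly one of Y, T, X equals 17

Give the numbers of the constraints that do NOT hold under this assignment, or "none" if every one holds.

Violated: 2, 3, 5, and 6.

(1) |20 − 12| = 8; 8 ≤ 8 — holds.
(2) X + U = 26; 26 mod 3 = 2, not 0 — does not hold.
(3) Y + X = 17 + 12 = 29, not 27 — does not hold.
(4) U × X = 14 × 12 = 168 — holds.
(5) Y × T = 17 × 20 = 340, not 338 — does not hold.
(6) U = 14, but 14 is required to differ — does not hold.
(7) Y=17, T=20, X=12; 1 of them equals 17 — holds.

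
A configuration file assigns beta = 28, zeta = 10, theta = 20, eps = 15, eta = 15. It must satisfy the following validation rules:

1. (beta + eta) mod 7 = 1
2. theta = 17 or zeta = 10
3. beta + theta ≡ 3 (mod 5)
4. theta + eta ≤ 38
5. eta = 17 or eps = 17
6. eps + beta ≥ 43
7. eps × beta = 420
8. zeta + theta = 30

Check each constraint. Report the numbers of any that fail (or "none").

1. beta + eta = 43; 43 mod 7 = 1 — holds.
2. theta = 20 ≠ 17, but zeta = 10 = 10 (second disjunct) — holds.
3. beta + theta = 48; 48 mod 5 = 3 — holds.
4. theta + eta = 20 + 15 = 35; 35 ≤ 38 — holds.
5. eta = 15 ≠ 17 and eps = 15 ≠ 17; both disjuncts false — fails.
6. eps + beta = 15 + 28 = 43; 43 ≥ 43 — holds.
7. eps × beta = 15 × 28 = 420 — holds.
8. zeta + theta = 10 + 20 = 30 — holds.

Constraint 5 does not hold.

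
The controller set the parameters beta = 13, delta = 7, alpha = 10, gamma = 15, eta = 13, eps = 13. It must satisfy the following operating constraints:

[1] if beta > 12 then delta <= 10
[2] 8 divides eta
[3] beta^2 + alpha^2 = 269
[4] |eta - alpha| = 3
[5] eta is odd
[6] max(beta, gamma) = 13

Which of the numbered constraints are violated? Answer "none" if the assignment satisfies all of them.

[1] beta = 13 > 12, so we need delta ≤ 10; delta = 7 ≤ 10 — holds.
[2] 13 = 8*1 + 5, so 8 does not divide 13 — does not hold.
[3] beta^2 + alpha^2 = 13^2 + 10^2 = 169 + 100 = 269 — holds.
[4] |13 - 10| = 3 — holds.
[5] eta = 13 is odd — holds.
[6] max(13, 15) = 15, not 13 — does not hold.

Constraints 2 and 6 do not hold.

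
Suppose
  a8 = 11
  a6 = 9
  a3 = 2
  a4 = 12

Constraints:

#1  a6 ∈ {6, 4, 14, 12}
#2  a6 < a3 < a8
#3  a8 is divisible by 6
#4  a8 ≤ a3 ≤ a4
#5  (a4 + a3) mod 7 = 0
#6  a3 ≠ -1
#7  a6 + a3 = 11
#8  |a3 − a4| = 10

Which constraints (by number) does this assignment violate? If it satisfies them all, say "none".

#1 a6 = 9 is not in {6, 4, 14, 12} — fails.
#2 values 9, 2, 11; a6 = 9 is not < a3 = 2 — fails.
#3 11 = 6×1 + 5, so 6 does not divide 11 — fails.
#4 values 11, 2, 12; a8 = 11 is not ≤ a3 = 2 — fails.
#5 a4 + a3 = 14; 14 mod 7 = 0 — holds.
#6 a3 = 2, and 2 ≠ -1 — holds.
#7 a6 + a3 = 9 + 2 = 11 — holds.
#8 |2 − 12| = 10 — holds.

Constraints 1, 2, 3, and 4 are violated.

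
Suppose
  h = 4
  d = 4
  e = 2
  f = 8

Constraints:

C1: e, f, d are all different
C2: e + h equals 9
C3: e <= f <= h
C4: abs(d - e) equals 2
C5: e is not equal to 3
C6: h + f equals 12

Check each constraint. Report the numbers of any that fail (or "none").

C1: values 2, 8, 4 are pairwise distinct  ✓
C2: e + h = 2 + 4 = 6, not 9  ✗
C3: values 2, 8, 4; f = 8 is not <= h = 4  ✗
C4: abs(4 - 2) = 2  ✓
C5: e = 2, and 2 ≠ 3  ✓
C6: h + f = 4 + 8 = 12  ✓

Violated: 2 and 3.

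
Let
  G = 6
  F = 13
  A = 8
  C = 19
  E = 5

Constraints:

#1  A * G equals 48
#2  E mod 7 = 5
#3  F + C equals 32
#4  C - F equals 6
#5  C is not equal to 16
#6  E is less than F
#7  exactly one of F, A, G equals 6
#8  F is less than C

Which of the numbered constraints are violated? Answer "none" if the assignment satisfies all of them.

#1 A * G = 8 * 6 = 48  ✔
#2 5 mod 7 = 5  ✔
#3 F + C = 13 + 19 = 32  ✔
#4 C - F = 19 - 13 = 6  ✔
#5 C = 19, and 19 ≠ 16  ✔
#6 E = 5, F = 13; 5 < 13  ✔
#7 F=13, A=8, G=6; 1 of them equals 6  ✔
#8 F = 13, C = 19; 13 < 19  ✔

None — every constraint holds.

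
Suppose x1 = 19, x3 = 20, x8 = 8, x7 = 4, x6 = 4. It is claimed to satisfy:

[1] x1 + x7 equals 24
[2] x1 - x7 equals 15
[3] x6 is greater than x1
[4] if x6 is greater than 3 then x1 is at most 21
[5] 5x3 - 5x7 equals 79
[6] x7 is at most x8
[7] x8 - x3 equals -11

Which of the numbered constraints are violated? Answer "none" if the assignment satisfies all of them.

[1] x1 + x7 = 19 + 4 = 23, not 24  fails
[2] x1 - x7 = 19 - 4 = 15  holds
[3] x6 = 4, x1 = 19; 4 ≤ 19 (want >)  fails
[4] x6 = 4 > 3, so we need x1 ≤ 21; x1 = 19 ≤ 21  holds
[5] 5x3 - 5x7 = 5(20) - 5(4) = 80, not 79  fails
[6] x7 = 4, x8 = 8; 4 ≤ 8  holds
[7] x8 - x3 = 8 - 20 = -12, not -11  fails

The assignment fails constraints 1, 3, 5, and 7.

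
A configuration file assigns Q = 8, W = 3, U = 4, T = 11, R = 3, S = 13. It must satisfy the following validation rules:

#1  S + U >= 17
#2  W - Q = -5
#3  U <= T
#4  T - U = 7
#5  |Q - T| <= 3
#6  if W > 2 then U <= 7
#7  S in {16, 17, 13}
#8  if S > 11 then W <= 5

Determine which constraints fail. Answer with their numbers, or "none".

No violations.

#1 S + U = 13 + 4 = 17; 17 ≥ 17 — holds.
#2 W - Q = 3 - 8 = -5 — holds.
#3 U = 4, T = 11; 4 ≤ 11 — holds.
#4 T - U = 11 - 4 = 7 — holds.
#5 |8 - 11| = 3; 3 ≤ 3 — holds.
#6 W = 3 > 2, so we need U ≤ 7; U = 4 ≤ 7 — holds.
#7 S = 13 is in {16, 17, 13} — holds.
#8 S = 13 > 11, so we need W ≤ 5; W = 3 ≤ 5 — holds.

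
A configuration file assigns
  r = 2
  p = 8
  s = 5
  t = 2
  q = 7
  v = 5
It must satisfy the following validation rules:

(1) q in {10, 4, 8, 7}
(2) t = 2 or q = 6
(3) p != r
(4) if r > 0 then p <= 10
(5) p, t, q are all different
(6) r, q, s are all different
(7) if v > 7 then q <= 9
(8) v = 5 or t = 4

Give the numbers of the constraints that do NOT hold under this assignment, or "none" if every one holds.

(1) q = 7 is in {10, 4, 8, 7} — satisfied.
(2) t = 2 = 2 (first disjunct) — satisfied.
(3) p = 8, r = 2; distinct — satisfied.
(4) r = 2 > 0, so we need p ≤ 10; p = 8 ≤ 10 — satisfied.
(5) values 8, 2, 7 are pairwise distinct — satisfied.
(6) values 2, 7, 5 are pairwise distinct — satisfied.
(7) v = 5, not > 7; antecedent false, conditional vacuously true — satisfied.
(8) v = 5 = 5 (first disjunct) — satisfied.

No violations.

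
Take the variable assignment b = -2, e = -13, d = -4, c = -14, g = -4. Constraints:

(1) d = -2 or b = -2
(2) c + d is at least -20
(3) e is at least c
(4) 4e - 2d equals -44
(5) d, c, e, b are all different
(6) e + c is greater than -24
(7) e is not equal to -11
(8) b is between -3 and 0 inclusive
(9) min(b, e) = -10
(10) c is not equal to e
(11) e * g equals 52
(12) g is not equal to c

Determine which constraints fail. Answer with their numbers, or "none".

(1) d = -4 ≠ -2, but b = -2 = -2 (second disjunct) — satisfied.
(2) c + d = -14 + (-4) = -18; -18 ≥ -20 — satisfied.
(3) e = -13, c = -14; -13 ≥ -14 — satisfied.
(4) 4e - 2d = 4(-13) - 2(-4) = -44 — satisfied.
(5) values -4, -14, -13, -2 are pairwise distinct — satisfied.
(6) e + c = -13 + (-14) = -27; -27 ≤ -24, bound -24 not met — violated.
(7) e = -13, and -13 ≠ -11 — satisfied.
(8) b = -2 lies in [-3, 0] — satisfied.
(9) min(-2, -13) = -13, not -10 — violated.
(10) c = -14, e = -13; distinct — satisfied.
(11) e * g = -13 * (-4) = 52 — satisfied.
(12) g = -4, c = -14; distinct — satisfied.

Constraints 6 and 9 do not hold.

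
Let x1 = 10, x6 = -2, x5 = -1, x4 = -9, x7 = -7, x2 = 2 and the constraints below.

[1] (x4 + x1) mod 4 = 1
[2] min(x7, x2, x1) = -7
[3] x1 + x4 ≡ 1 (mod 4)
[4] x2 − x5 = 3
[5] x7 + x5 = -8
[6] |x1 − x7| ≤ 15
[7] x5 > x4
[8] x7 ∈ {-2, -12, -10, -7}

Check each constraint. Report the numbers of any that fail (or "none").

[1] x4 + x1 = 1; 1 mod 4 = 1  ✔
[2] min(-7, 2, 10) = -7  ✔
[3] x1 + x4 = 1; 1 mod 4 = 1  ✔
[4] x2 − x5 = 2 − (-1) = 3  ✔
[5] x7 + x5 = -7 + (-1) = -8  ✔
[6] |10 − (-7)| = 17; 17 > 15, exceeds bound 15  ✘
[7] x5 = -1, x4 = -9; -1 > -9  ✔
[8] x7 = -7 is in {-2, -12, -10, -7}  ✔

No — constraint 6 is not satisfied.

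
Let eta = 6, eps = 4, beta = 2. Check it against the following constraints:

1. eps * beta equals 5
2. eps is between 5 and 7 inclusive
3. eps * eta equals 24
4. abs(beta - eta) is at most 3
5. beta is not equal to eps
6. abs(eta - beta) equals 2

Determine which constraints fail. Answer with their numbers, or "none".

1. eps * beta = 4 * 2 = 8, not 5  FAIL
2. eps = 4 is outside [5, 7]  FAIL
3. eps * eta = 4 * 6 = 24  OK
4. abs(2 - 6) = 4; 4 > 3, exceeds bound 3  FAIL
5. beta = 2, eps = 4; distinct  OK
6. abs(6 - 2) = 4, not 2  FAIL

The assignment fails constraints 1, 2, 4, and 6.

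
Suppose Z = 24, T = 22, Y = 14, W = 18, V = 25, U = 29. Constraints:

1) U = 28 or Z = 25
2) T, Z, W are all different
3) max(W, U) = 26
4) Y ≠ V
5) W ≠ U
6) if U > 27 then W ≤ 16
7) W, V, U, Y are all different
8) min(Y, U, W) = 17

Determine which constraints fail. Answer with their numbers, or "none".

1) U = 29 ≠ 28 and Z = 24 ≠ 25; both disjuncts false — does not hold.
2) values 22, 24, 18 are pairwise distinct — holds.
3) max(18, 29) = 29, not 26 — does not hold.
4) Y = 14, V = 25; distinct — holds.
5) W = 18, U = 29; distinct — holds.
6) U = 29 > 27, so we need W ≤ 16; but W = 18 > 16 — does not hold.
7) values 18, 25, 29, 14 are pairwise distinct — holds.
8) min(14, 29, 18) = 14, not 17 — does not hold.

Violated: 1, 3, 6, and 8.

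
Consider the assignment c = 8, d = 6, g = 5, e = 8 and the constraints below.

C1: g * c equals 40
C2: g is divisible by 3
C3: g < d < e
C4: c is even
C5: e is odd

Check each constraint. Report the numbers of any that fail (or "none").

C1: g * c = 5 * 8 = 40 — holds.
C2: 5 = 3*1 + 2, so 3 does not divide 5 — fails.
C3: values 5 < 6 < 8 — holds.
C4: c = 8 is even — holds.
C5: e = 8 is even — fails.

Violated: 2 and 5.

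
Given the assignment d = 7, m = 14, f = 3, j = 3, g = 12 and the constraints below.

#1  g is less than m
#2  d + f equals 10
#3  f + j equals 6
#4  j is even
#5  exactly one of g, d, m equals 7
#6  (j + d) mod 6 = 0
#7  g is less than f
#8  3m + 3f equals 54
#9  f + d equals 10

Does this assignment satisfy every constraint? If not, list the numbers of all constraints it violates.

#1 g = 12, m = 14; 12 < 14 — OK.
#2 d + f = 7 + 3 = 10 — OK.
#3 f + j = 3 + 3 = 6 — OK.
#4 j = 3 is odd — violated.
#5 g=12, d=7, m=14; 1 of them equals 7 — OK.
#6 j + d = 10; 10 mod 6 = 4, not 0 — violated.
#7 g = 12, f = 3; 12 ≥ 3 (want <) — violated.
#8 3m + 3f = 3(14) + 3(3) = 51, not 54 — violated.
#9 f + d = 3 + 7 = 10 — OK.

The assignment fails constraints 4, 6, 7, 8.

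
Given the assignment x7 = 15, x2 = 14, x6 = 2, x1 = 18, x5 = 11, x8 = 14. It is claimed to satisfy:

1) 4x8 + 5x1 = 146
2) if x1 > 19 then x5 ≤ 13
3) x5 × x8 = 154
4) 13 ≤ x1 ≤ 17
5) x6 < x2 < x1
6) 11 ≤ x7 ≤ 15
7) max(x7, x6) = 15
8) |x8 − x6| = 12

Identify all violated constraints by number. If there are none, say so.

1) 4x8 + 5x1 = 4(14) + 5(18) = 146  holds
2) x1 = 18, not > 19; antecedent false, conditional vacuously true  holds
3) x5 × x8 = 11 × 14 = 154  holds
4) x1 = 18 is outside [13, 17]  fails
5) values 2 < 14 < 18  holds
6) x7 = 15 lies in [11, 15]  holds
7) max(15, 2) = 15  holds
8) |14 − 2| = 12  holds

Constraint 4 does not hold.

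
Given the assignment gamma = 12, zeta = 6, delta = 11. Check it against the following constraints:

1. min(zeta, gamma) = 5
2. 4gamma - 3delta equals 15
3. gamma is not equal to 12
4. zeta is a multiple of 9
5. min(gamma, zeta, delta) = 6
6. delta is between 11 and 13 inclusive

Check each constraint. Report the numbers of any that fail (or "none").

Constraints 1, 3, 4 are violated.

1. min(6, 12) = 6, not 5 — fails.
2. 4gamma - 3delta = 4(12) - 3(11) = 15 — holds.
3. gamma = 12, but 12 is required to differ — fails.
4. 6 = 9*0 + 6, so 9 does not divide 6 — fails.
5. min(12, 6, 11) = 6 — holds.
6. delta = 11 lies in [11, 13] — holds.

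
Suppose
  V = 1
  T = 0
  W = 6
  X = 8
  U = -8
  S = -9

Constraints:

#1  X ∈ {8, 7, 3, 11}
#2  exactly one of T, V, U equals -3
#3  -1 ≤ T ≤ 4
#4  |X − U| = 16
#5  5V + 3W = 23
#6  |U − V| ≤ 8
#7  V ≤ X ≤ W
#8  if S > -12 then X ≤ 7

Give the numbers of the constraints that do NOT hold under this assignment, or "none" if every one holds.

The assignment fails constraints 2, 6, 7, and 8.

#1 X = 8 is in {8, 7, 3, 11} — satisfied.
#2 T=0, V=1, U=-8; 0 of them equal -3, not exactly one — violated.
#3 T = 0 lies in [-1, 4] — satisfied.
#4 |8 − (-8)| = 16 — satisfied.
#5 5V + 3W = 5(1) + 3(6) = 23 — satisfied.
#6 |-8 − 1| = 9; 9 > 8, exceeds bound 8 — violated.
#7 values 1, 8, 6; X = 8 is not ≤ W = 6 — violated.
#8 S = -9 > -12, so we need X ≤ 7; but X = 8 > 7 — violated.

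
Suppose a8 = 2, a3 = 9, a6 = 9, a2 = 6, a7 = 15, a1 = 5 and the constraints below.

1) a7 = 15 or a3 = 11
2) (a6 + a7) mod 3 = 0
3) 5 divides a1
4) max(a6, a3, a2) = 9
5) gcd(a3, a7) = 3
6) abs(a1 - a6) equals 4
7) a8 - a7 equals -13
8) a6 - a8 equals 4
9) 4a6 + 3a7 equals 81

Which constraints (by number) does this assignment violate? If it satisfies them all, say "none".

1) a7 = 15 = 15 (first disjunct) — holds.
2) a6 + a7 = 24; 24 mod 3 = 0 — holds.
3) 5 / 5 = 1, so 5 divides 5 — holds.
4) max(9, 9, 6) = 9 — holds.
5) gcd(9, 15) = 3 — holds.
6) abs(5 - 9) = 4 — holds.
7) a8 - a7 = 2 - 15 = -13 — holds.
8) a6 - a8 = 9 - 2 = 7, not 4 — does not hold.
9) 4a6 + 3a7 = 4(9) + 3(15) = 81 — holds.

Violated: 8.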